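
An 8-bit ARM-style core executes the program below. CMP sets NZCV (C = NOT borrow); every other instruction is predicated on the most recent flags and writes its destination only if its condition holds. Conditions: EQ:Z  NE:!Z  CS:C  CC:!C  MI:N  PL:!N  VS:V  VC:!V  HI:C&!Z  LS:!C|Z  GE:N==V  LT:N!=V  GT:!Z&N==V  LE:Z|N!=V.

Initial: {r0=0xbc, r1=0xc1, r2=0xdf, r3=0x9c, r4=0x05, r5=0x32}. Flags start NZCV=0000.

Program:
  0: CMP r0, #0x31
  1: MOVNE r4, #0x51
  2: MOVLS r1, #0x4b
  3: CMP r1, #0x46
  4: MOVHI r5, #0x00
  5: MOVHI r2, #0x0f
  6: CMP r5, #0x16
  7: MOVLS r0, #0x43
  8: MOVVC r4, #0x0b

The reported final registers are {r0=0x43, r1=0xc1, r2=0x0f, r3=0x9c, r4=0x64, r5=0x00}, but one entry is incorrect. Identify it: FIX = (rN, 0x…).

FIX = (r4, 0x0b)

[0] flags=1010 → (cmp)
[1] flags=1010 NE?T → r4=0x51
[2] flags=1010 LS?F → skip
[3] flags=0011 → (cmp)
[4] flags=0011 HI?T → r5=0x00
[5] flags=0011 HI?T → r2=0x0f
[6] flags=1000 → (cmp)
[7] flags=1000 LS?T → r0=0x43
[8] flags=1000 VC?T → r4=0x0b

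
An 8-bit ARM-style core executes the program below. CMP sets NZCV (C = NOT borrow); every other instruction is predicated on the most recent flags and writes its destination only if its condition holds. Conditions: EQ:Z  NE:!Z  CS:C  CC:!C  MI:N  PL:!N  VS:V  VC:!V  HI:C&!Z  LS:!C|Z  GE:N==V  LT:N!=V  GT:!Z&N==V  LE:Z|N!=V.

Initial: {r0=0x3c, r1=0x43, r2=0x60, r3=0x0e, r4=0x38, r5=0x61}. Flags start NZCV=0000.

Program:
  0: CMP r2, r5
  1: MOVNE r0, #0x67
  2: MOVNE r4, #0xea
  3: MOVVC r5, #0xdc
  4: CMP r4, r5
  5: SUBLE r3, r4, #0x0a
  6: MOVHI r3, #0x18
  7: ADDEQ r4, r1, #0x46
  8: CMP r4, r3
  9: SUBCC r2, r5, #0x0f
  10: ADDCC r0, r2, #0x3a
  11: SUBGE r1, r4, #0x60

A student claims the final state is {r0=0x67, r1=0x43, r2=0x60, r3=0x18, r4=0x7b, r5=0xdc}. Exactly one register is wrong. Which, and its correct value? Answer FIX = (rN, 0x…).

FIX = (r4, 0xea)

0: ✓ CMP  NZCV=1000
1: ✓ MOVNE  r0←0x67
2: ✓ MOVNE  r4←0xea
3: ✓ MOVVC  r5←0xdc
4: ✓ CMP  NZCV=0010
5: · SUBLE
6: ✓ MOVHI  r3←0x18
7: · ADDEQ
8: ✓ CMP  NZCV=1010
9: · SUBCC
10: · ADDCC
11: · SUBGE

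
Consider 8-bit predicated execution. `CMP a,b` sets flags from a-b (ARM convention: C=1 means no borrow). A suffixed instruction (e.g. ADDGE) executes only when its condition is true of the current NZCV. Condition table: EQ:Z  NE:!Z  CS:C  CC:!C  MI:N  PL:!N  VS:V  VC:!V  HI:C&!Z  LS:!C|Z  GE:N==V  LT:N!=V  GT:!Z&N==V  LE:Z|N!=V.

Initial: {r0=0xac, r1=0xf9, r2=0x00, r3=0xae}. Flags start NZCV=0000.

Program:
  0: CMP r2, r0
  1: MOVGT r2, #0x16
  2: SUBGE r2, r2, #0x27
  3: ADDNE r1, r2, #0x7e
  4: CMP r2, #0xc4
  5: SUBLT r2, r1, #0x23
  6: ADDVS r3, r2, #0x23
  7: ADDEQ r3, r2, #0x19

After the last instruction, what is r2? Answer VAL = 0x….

VAL = 0xef

[0] flags=0000 → (cmp)
[1] flags=0000 GT?T → r2=0x16
[2] flags=0000 GE?T → r2=0xef
[3] flags=0000 NE?T → r1=0x6d
[4] flags=0010 → (cmp)
[5] flags=0010 LT?F → skip
[6] flags=0010 VS?F → skip
[7] flags=0010 EQ?F → skip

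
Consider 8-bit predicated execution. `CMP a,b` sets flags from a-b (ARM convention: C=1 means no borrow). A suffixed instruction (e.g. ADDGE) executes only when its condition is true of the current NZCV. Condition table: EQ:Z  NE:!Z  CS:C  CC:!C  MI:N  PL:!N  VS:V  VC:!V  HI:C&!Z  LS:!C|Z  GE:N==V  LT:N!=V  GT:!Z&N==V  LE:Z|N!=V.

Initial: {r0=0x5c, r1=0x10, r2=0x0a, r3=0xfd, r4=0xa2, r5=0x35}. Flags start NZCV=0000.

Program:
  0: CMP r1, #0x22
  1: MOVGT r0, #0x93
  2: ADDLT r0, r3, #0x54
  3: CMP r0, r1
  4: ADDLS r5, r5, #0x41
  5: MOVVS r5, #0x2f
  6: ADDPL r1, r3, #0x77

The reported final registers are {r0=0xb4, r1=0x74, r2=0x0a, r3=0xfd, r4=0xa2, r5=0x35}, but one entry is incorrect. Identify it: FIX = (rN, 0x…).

0: ✓ CMP  NZCV=1000
1: · MOVGT
2: ✓ ADDLT  r0←0x51
3: ✓ CMP  NZCV=0010
4: · ADDLS
5: · MOVVS
6: ✓ ADDPL  r1←0x74

FIX = (r0, 0x51)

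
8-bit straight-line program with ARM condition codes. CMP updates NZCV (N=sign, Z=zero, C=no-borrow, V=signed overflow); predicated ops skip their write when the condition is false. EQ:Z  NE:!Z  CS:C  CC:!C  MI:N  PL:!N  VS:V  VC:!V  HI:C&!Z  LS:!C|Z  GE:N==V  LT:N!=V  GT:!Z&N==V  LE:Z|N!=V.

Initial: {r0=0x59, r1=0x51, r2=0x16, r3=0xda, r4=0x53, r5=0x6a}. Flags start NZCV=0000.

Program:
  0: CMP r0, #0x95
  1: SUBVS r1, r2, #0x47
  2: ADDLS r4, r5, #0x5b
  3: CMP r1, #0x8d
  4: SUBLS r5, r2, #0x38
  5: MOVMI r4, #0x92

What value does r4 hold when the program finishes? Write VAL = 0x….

[0] flags=1001 → (cmp)
[1] flags=1001 VS?T → r1=0xcf
[2] flags=1001 LS?T → r4=0xc5
[3] flags=0010 → (cmp)
[4] flags=0010 LS?F → skip
[5] flags=0010 MI?F → skip

VAL = 0xc5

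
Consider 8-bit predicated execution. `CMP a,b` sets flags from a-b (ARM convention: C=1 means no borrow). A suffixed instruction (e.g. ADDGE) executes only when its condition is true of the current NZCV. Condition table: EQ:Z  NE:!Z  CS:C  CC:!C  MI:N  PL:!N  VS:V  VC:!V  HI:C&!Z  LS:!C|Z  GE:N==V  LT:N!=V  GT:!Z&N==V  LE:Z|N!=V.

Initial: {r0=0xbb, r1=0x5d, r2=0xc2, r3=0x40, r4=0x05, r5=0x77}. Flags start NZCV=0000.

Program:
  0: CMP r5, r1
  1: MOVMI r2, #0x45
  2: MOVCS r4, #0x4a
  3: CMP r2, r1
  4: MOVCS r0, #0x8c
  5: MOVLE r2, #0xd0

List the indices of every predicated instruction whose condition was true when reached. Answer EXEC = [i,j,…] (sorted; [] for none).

[0] flags=0010 → (cmp)
[1] flags=0010 MI?F → skip
[2] flags=0010 CS?T → r4=0x4a
[3] flags=0011 → (cmp)
[4] flags=0011 CS?T → r0=0x8c
[5] flags=0011 LE?T → r2=0xd0

EXEC = [2,4,5]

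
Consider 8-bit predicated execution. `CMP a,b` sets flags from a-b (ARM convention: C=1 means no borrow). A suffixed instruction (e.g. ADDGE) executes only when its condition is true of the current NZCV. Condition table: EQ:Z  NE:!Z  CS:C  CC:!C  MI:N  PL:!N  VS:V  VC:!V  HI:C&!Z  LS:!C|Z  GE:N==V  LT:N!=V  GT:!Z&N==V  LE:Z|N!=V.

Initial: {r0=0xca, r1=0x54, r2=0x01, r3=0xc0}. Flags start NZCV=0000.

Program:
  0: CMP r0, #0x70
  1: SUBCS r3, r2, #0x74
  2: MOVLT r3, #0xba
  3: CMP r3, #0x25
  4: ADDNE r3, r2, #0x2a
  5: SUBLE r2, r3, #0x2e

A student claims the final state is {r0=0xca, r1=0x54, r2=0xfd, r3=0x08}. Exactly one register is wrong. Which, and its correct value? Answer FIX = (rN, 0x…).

0: ✓ CMP  NZCV=0011
1: ✓ SUBCS  r3←0x8d
2: ✓ MOVLT  r3←0xba
3: ✓ CMP  NZCV=1010
4: ✓ ADDNE  r3←0x2b
5: ✓ SUBLE  r2←0xfd

FIX = (r3, 0x2b)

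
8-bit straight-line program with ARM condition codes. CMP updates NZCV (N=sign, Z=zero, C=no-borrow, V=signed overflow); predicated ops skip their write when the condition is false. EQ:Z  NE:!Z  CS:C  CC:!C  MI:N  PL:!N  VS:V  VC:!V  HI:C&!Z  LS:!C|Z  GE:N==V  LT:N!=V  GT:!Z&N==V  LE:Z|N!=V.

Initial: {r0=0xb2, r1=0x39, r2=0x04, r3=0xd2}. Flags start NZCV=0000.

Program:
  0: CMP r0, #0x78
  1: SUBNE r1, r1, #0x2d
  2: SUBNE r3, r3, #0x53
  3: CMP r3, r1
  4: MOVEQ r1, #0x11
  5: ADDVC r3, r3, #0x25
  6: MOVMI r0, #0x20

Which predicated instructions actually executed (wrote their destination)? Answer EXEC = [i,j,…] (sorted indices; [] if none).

EXEC = [1,2,5]

0: ✓ CMP  NZCV=0011
1: ✓ SUBNE  r1←0x0c
2: ✓ SUBNE  r3←0x7f
3: ✓ CMP  NZCV=0010
4: · MOVEQ
5: ✓ ADDVC  r3←0xa4
6: · MOVMI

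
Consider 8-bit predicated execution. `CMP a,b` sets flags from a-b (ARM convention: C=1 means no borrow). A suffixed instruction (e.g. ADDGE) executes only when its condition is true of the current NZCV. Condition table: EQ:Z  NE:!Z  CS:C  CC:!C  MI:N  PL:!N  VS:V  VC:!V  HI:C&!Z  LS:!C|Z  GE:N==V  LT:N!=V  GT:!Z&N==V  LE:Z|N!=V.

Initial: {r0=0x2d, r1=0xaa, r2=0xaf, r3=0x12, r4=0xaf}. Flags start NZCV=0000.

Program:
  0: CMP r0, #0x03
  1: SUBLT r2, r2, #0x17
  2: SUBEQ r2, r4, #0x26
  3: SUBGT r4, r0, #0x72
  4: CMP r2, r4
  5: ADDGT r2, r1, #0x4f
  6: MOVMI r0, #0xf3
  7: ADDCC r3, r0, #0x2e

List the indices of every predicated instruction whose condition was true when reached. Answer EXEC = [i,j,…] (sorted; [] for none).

[0] flags=0010 → (cmp)
[1] flags=0010 LT?F → skip
[2] flags=0010 EQ?F → skip
[3] flags=0010 GT?T → r4=0xbb
[4] flags=1000 → (cmp)
[5] flags=1000 GT?F → skip
[6] flags=1000 MI?T → r0=0xf3
[7] flags=1000 CC?T → r3=0x21

EXEC = [3,6,7]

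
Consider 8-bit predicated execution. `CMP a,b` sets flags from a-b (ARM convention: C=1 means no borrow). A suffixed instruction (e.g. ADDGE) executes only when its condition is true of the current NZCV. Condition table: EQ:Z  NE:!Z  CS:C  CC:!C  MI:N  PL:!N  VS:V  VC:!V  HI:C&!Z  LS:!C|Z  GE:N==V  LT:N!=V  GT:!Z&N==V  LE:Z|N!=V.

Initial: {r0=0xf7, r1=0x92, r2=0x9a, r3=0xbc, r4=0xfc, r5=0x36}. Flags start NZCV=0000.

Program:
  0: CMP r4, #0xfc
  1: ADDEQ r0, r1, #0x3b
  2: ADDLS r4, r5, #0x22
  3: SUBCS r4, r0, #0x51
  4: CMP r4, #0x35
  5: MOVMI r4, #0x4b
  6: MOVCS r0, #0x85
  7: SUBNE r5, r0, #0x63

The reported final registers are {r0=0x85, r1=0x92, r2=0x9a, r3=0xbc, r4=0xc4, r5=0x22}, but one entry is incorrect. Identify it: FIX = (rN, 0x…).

FIX = (r4, 0x7c)

[0] flags=0110 → (cmp)
[1] flags=0110 EQ?T → r0=0xcd
[2] flags=0110 LS?T → r4=0x58
[3] flags=0110 CS?T → r4=0x7c
[4] flags=0010 → (cmp)
[5] flags=0010 MI?F → skip
[6] flags=0010 CS?T → r0=0x85
[7] flags=0010 NE?T → r5=0x22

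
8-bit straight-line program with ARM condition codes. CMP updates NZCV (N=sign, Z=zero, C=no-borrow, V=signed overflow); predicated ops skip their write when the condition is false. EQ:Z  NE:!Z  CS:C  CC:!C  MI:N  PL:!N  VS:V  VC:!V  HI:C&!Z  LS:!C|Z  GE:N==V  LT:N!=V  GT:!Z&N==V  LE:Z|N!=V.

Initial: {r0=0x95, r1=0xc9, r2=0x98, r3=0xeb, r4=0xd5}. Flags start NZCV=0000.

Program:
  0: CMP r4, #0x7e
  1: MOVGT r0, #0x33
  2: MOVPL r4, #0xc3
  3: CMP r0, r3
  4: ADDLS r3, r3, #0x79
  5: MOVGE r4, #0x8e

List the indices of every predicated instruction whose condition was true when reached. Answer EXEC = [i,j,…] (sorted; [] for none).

EXEC = [2,4]

0: ✓ CMP  NZCV=0011
1: · MOVGT
2: ✓ MOVPL  r4←0xc3
3: ✓ CMP  NZCV=1000
4: ✓ ADDLS  r3←0x64
5: · MOVGE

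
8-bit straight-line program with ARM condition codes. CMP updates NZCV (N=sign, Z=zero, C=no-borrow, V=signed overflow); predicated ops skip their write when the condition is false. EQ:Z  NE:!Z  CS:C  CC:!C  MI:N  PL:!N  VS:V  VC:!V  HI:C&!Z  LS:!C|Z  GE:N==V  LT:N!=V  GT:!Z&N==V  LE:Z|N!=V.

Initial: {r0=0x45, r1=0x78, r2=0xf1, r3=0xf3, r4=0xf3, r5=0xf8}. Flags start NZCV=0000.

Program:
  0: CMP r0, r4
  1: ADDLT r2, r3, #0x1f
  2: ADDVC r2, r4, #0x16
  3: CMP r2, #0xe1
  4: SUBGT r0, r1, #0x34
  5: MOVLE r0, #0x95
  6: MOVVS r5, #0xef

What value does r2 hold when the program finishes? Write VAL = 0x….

0: ✓ CMP  NZCV=0000
1: · ADDLT
2: ✓ ADDVC  r2←0x09
3: ✓ CMP  NZCV=0000
4: ✓ SUBGT  r0←0x44
5: · MOVLE
6: · MOVVS

VAL = 0x09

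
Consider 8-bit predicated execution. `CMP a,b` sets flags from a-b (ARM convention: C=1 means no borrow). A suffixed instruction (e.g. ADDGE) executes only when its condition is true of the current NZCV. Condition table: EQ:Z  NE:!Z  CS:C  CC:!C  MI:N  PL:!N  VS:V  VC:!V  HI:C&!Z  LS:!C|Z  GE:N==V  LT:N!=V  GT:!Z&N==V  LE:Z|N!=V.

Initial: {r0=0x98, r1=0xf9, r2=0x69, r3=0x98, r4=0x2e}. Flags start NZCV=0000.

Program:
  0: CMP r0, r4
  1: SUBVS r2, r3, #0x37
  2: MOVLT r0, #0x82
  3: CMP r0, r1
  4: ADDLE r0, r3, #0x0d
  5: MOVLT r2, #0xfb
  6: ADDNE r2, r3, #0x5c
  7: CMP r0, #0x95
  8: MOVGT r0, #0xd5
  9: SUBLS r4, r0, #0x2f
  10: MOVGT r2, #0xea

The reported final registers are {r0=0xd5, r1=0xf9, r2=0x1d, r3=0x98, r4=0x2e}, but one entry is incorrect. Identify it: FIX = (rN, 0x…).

FIX = (r2, 0xea)

[0] flags=0011 → (cmp)
[1] flags=0011 VS?T → r2=0x61
[2] flags=0011 LT?T → r0=0x82
[3] flags=1000 → (cmp)
[4] flags=1000 LE?T → r0=0xa5
[5] flags=1000 LT?T → r2=0xfb
[6] flags=1000 NE?T → r2=0xf4
[7] flags=0010 → (cmp)
[8] flags=0010 GT?T → r0=0xd5
[9] flags=0010 LS?F → skip
[10] flags=0010 GT?T → r2=0xea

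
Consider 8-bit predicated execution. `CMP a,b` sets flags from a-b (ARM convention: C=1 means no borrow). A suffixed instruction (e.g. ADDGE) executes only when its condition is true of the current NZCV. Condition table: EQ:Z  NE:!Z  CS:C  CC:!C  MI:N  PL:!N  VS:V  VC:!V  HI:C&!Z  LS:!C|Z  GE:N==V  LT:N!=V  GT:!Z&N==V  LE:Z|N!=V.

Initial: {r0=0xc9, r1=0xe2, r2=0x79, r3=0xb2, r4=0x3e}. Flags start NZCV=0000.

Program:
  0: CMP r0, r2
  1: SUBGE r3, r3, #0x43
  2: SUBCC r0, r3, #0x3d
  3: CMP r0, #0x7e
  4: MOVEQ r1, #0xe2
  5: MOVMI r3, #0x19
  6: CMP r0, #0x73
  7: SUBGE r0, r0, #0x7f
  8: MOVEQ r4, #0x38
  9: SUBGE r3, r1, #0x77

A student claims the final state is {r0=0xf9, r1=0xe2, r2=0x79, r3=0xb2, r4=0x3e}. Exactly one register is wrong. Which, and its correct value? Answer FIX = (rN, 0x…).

[0] flags=0011 → (cmp)
[1] flags=0011 GE?F → skip
[2] flags=0011 CC?F → skip
[3] flags=0011 → (cmp)
[4] flags=0011 EQ?F → skip
[5] flags=0011 MI?F → skip
[6] flags=0011 → (cmp)
[7] flags=0011 GE?F → skip
[8] flags=0011 EQ?F → skip
[9] flags=0011 GE?F → skip

FIX = (r0, 0xc9)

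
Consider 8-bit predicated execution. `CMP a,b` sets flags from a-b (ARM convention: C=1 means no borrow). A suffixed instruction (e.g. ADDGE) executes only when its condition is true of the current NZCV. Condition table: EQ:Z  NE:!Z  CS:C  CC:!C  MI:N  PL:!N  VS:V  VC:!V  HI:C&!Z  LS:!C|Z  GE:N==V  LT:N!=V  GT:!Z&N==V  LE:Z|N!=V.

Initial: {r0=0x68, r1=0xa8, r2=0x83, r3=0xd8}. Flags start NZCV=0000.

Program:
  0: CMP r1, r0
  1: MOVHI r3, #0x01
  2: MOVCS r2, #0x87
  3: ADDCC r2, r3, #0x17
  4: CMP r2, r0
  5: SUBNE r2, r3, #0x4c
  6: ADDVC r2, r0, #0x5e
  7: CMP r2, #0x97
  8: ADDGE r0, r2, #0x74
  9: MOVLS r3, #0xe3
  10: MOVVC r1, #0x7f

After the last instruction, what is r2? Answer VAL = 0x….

VAL = 0xb5

[0] flags=0011 → (cmp)
[1] flags=0011 HI?T → r3=0x01
[2] flags=0011 CS?T → r2=0x87
[3] flags=0011 CC?F → skip
[4] flags=0011 → (cmp)
[5] flags=0011 NE?T → r2=0xb5
[6] flags=0011 VC?F → skip
[7] flags=0010 → (cmp)
[8] flags=0010 GE?T → r0=0x29
[9] flags=0010 LS?F → skip
[10] flags=0010 VC?T → r1=0x7f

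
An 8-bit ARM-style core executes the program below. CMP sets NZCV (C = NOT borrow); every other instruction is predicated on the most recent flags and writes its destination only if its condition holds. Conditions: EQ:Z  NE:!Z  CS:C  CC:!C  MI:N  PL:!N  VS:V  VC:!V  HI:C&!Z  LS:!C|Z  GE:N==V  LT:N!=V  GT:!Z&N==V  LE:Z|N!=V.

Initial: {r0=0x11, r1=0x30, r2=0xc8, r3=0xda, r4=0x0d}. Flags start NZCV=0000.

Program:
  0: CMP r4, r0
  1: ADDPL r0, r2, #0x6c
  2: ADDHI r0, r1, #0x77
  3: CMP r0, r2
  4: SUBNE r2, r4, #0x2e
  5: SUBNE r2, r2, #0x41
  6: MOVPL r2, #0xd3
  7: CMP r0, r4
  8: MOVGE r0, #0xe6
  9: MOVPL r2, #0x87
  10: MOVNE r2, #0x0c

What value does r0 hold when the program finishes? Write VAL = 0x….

VAL = 0xe6

0: ✓ CMP  NZCV=1000
1: · ADDPL
2: · ADDHI
3: ✓ CMP  NZCV=0000
4: ✓ SUBNE  r2←0xdf
5: ✓ SUBNE  r2←0x9e
6: ✓ MOVPL  r2←0xd3
7: ✓ CMP  NZCV=0010
8: ✓ MOVGE  r0←0xe6
9: ✓ MOVPL  r2←0x87
10: ✓ MOVNE  r2←0x0c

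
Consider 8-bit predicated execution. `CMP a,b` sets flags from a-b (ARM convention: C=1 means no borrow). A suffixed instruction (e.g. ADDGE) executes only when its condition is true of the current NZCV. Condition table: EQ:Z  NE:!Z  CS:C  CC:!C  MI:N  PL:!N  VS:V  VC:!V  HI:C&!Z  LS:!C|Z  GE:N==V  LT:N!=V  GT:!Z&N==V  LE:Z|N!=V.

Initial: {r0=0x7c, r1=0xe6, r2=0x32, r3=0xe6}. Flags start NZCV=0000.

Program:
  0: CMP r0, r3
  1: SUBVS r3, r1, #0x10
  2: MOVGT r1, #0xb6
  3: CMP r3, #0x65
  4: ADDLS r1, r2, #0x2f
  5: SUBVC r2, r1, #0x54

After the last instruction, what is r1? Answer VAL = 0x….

VAL = 0xb6

[0] flags=1001 → (cmp)
[1] flags=1001 VS?T → r3=0xd6
[2] flags=1001 GT?T → r1=0xb6
[3] flags=0011 → (cmp)
[4] flags=0011 LS?F → skip
[5] flags=0011 VC?F → skip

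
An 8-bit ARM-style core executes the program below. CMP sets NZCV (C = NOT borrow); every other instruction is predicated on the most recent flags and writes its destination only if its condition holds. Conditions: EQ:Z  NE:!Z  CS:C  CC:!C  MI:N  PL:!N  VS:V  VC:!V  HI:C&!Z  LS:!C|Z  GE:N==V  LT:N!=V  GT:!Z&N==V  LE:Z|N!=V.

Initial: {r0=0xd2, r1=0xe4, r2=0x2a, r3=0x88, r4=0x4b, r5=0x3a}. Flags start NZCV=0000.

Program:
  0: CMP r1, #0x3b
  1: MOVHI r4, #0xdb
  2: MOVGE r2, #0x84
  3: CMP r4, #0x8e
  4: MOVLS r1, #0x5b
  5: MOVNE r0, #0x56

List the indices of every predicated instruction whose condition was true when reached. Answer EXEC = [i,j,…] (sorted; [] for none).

EXEC = [1,5]

[0] flags=1010 → (cmp)
[1] flags=1010 HI?T → r4=0xdb
[2] flags=1010 GE?F → skip
[3] flags=0010 → (cmp)
[4] flags=0010 LS?F → skip
[5] flags=0010 NE?T → r0=0x56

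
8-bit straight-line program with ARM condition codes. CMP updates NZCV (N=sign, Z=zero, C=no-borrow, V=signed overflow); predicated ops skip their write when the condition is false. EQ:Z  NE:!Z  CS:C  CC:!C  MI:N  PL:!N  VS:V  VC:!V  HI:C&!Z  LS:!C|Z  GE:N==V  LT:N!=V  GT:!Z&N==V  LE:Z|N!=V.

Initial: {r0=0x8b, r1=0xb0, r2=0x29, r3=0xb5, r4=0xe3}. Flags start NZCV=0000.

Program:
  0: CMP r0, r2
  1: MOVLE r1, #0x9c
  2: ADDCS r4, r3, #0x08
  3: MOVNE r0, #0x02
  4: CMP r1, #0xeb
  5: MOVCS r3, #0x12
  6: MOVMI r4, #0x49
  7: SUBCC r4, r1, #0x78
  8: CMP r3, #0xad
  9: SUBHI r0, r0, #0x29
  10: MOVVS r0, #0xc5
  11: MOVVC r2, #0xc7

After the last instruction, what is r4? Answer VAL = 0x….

VAL = 0x24

[0] flags=0011 → (cmp)
[1] flags=0011 LE?T → r1=0x9c
[2] flags=0011 CS?T → r4=0xbd
[3] flags=0011 NE?T → r0=0x02
[4] flags=1000 → (cmp)
[5] flags=1000 CS?F → skip
[6] flags=1000 MI?T → r4=0x49
[7] flags=1000 CC?T → r4=0x24
[8] flags=0010 → (cmp)
[9] flags=0010 HI?T → r0=0xd9
[10] flags=0010 VS?F → skip
[11] flags=0010 VC?T → r2=0xc7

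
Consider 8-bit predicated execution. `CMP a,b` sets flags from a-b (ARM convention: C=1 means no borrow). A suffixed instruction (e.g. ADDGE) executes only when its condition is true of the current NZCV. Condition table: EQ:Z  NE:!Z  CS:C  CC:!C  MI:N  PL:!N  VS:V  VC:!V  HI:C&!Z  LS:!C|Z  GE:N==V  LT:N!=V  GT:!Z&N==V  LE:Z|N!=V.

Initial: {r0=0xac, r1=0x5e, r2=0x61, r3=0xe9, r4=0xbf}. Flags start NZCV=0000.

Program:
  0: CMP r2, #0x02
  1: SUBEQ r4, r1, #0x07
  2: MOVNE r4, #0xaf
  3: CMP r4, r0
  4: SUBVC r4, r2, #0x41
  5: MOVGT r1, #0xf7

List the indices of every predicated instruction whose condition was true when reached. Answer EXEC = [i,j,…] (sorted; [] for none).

0: ✓ CMP  NZCV=0010
1: · SUBEQ
2: ✓ MOVNE  r4←0xaf
3: ✓ CMP  NZCV=0010
4: ✓ SUBVC  r4←0x20
5: ✓ MOVGT  r1←0xf7

EXEC = [2,4,5]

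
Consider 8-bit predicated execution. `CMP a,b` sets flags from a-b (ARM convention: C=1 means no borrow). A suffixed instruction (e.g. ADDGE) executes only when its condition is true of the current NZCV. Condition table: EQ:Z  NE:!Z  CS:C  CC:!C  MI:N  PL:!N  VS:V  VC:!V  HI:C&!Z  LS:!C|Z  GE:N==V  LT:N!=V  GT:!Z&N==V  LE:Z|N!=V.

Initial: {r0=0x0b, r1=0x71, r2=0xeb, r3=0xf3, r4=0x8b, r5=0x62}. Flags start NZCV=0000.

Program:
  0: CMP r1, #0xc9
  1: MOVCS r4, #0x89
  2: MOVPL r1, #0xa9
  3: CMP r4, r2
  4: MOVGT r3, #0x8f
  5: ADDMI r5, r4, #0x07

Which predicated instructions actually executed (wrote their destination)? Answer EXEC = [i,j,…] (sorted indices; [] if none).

EXEC = [5]

[0] flags=1001 → (cmp)
[1] flags=1001 CS?F → skip
[2] flags=1001 PL?F → skip
[3] flags=1000 → (cmp)
[4] flags=1000 GT?F → skip
[5] flags=1000 MI?T → r5=0x92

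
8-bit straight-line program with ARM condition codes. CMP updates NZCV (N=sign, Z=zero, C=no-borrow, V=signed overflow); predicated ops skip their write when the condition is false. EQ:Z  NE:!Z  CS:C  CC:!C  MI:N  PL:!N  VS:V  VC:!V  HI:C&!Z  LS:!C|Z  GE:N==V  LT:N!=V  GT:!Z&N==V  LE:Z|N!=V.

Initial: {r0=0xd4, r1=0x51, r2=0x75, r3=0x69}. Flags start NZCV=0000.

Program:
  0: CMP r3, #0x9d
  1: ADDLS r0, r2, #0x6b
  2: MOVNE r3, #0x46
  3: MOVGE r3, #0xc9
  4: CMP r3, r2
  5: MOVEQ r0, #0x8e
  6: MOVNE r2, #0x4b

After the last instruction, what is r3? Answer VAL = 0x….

VAL = 0xc9

0: ✓ CMP  NZCV=1001
1: ✓ ADDLS  r0←0xe0
2: ✓ MOVNE  r3←0x46
3: ✓ MOVGE  r3←0xc9
4: ✓ CMP  NZCV=0011
5: · MOVEQ
6: ✓ MOVNE  r2←0x4b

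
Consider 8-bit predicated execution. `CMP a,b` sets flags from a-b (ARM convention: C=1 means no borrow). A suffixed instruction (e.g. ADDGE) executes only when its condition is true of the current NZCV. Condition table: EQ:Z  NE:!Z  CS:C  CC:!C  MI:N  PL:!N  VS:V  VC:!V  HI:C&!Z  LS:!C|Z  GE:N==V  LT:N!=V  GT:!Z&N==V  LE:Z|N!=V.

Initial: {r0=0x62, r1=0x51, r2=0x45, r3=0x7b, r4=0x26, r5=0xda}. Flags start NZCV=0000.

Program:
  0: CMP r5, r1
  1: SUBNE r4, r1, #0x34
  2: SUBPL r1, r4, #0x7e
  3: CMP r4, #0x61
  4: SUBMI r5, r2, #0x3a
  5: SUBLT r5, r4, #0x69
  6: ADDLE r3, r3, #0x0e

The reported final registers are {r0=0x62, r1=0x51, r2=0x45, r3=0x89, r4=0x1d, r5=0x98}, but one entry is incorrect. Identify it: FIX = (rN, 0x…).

FIX = (r5, 0xb4)

[0] flags=1010 → (cmp)
[1] flags=1010 NE?T → r4=0x1d
[2] flags=1010 PL?F → skip
[3] flags=1000 → (cmp)
[4] flags=1000 MI?T → r5=0x0b
[5] flags=1000 LT?T → r5=0xb4
[6] flags=1000 LE?T → r3=0x89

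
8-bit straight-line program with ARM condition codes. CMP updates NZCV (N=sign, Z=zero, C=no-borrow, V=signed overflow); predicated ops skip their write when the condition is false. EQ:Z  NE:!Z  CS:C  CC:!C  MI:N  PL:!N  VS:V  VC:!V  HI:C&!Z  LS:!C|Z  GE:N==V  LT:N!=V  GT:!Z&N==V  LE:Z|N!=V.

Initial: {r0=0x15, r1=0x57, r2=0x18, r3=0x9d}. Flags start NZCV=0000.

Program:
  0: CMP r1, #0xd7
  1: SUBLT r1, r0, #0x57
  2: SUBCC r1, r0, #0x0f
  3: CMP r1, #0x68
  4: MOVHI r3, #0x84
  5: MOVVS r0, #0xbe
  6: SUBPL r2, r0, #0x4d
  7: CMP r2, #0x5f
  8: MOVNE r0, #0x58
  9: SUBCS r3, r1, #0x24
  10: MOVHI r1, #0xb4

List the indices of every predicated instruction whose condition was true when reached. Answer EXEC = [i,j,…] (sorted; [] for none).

EXEC = [2,8]

0: ✓ CMP  NZCV=1001
1: · SUBLT
2: ✓ SUBCC  r1←0x06
3: ✓ CMP  NZCV=1000
4: · MOVHI
5: · MOVVS
6: · SUBPL
7: ✓ CMP  NZCV=1000
8: ✓ MOVNE  r0←0x58
9: · SUBCS
10: · MOVHI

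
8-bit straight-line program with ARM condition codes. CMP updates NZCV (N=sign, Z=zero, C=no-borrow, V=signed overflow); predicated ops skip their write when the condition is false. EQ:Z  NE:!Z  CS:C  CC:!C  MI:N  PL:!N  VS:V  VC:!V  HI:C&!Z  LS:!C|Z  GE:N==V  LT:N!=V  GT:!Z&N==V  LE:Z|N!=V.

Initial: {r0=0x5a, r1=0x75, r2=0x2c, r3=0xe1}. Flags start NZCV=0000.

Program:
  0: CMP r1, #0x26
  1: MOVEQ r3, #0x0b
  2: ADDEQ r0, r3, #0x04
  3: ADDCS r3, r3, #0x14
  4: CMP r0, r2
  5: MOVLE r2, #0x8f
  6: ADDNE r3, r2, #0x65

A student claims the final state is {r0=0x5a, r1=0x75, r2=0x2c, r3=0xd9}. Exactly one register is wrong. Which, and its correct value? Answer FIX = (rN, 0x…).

FIX = (r3, 0x91)

[0] flags=0010 → (cmp)
[1] flags=0010 EQ?F → skip
[2] flags=0010 EQ?F → skip
[3] flags=0010 CS?T → r3=0xf5
[4] flags=0010 → (cmp)
[5] flags=0010 LE?F → skip
[6] flags=0010 NE?T → r3=0x91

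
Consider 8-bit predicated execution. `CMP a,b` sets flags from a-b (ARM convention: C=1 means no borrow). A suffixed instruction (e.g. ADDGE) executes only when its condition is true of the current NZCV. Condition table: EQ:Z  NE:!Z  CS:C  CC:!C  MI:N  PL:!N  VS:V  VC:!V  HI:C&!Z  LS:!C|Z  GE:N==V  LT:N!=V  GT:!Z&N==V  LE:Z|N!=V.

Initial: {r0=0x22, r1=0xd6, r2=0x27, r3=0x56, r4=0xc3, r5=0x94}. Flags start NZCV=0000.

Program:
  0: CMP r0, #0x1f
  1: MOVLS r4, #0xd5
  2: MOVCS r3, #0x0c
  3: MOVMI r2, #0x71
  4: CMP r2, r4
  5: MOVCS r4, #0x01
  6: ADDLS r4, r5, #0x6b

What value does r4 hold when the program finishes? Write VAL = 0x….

[0] flags=0010 → (cmp)
[1] flags=0010 LS?F → skip
[2] flags=0010 CS?T → r3=0x0c
[3] flags=0010 MI?F → skip
[4] flags=0000 → (cmp)
[5] flags=0000 CS?F → skip
[6] flags=0000 LS?T → r4=0xff

VAL = 0xff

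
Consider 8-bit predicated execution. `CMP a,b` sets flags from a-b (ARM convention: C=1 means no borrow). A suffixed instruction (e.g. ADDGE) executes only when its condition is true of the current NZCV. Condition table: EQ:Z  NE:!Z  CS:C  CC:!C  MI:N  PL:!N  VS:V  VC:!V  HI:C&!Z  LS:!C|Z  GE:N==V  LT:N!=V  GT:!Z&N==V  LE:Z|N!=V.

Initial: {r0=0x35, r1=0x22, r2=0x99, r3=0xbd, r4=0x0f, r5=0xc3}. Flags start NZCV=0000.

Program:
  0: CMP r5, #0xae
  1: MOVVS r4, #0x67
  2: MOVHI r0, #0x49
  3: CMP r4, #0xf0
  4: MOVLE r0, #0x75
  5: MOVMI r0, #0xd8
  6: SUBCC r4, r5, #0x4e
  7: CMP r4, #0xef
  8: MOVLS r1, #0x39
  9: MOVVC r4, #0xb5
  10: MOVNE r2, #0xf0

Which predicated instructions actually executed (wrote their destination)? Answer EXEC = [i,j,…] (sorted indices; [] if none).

[0] flags=0010 → (cmp)
[1] flags=0010 VS?F → skip
[2] flags=0010 HI?T → r0=0x49
[3] flags=0000 → (cmp)
[4] flags=0000 LE?F → skip
[5] flags=0000 MI?F → skip
[6] flags=0000 CC?T → r4=0x75
[7] flags=1001 → (cmp)
[8] flags=1001 LS?T → r1=0x39
[9] flags=1001 VC?F → skip
[10] flags=1001 NE?T → r2=0xf0

EXEC = [2,6,8,10]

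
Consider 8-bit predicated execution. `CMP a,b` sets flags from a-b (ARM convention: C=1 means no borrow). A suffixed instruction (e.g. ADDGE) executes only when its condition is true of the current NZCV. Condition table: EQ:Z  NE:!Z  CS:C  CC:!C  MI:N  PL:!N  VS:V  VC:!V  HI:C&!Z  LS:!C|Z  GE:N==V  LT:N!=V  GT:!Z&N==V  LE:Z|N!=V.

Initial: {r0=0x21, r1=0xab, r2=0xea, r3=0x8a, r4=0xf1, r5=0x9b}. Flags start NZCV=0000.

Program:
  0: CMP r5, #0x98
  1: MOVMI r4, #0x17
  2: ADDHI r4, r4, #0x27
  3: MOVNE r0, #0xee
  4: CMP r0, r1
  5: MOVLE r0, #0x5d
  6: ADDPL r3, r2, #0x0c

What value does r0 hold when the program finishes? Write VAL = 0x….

[0] flags=0010 → (cmp)
[1] flags=0010 MI?F → skip
[2] flags=0010 HI?T → r4=0x18
[3] flags=0010 NE?T → r0=0xee
[4] flags=0010 → (cmp)
[5] flags=0010 LE?F → skip
[6] flags=0010 PL?T → r3=0xf6

VAL = 0xee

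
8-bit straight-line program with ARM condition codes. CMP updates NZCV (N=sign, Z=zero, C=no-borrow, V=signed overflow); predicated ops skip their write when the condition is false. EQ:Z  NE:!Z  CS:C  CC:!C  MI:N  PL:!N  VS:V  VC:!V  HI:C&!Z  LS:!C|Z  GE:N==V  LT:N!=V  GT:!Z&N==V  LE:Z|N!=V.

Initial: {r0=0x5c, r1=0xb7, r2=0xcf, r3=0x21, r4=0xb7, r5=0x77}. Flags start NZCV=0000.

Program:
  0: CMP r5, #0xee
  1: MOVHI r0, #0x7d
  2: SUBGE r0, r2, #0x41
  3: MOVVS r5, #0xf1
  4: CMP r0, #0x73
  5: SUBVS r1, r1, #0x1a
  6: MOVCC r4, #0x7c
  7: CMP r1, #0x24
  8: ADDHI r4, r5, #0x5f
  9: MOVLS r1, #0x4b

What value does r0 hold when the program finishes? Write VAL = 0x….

[0] flags=1001 → (cmp)
[1] flags=1001 HI?F → skip
[2] flags=1001 GE?T → r0=0x8e
[3] flags=1001 VS?T → r5=0xf1
[4] flags=0011 → (cmp)
[5] flags=0011 VS?T → r1=0x9d
[6] flags=0011 CC?F → skip
[7] flags=0011 → (cmp)
[8] flags=0011 HI?T → r4=0x50
[9] flags=0011 LS?F → skip

VAL = 0x8e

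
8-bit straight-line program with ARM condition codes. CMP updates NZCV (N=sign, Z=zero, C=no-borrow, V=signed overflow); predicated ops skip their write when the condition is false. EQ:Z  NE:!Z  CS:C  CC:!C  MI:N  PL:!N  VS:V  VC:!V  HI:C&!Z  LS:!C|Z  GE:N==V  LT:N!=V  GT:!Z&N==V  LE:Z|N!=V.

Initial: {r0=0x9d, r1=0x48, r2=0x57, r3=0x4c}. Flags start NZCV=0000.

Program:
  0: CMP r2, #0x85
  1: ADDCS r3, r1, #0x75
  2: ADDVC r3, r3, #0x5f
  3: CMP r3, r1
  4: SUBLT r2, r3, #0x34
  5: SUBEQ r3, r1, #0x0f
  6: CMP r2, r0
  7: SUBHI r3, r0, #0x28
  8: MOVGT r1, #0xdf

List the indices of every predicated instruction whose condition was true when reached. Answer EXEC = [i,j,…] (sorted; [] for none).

0: ✓ CMP  NZCV=1001
1: · ADDCS
2: · ADDVC
3: ✓ CMP  NZCV=0010
4: · SUBLT
5: · SUBEQ
6: ✓ CMP  NZCV=1001
7: · SUBHI
8: ✓ MOVGT  r1←0xdf

EXEC = [8]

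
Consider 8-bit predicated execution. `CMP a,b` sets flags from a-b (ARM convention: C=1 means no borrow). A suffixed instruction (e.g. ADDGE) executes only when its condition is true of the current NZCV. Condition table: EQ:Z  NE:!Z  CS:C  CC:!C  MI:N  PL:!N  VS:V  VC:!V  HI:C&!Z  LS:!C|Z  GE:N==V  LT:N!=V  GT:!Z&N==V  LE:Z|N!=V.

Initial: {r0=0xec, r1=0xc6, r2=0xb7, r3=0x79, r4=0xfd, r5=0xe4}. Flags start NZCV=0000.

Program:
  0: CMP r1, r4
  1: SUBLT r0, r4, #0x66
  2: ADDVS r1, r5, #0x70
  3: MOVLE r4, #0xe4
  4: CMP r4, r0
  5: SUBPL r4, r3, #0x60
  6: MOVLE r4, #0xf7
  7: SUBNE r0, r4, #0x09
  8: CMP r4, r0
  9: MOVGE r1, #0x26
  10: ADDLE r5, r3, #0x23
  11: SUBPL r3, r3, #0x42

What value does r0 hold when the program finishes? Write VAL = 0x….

VAL = 0x10

[0] flags=1000 → (cmp)
[1] flags=1000 LT?T → r0=0x97
[2] flags=1000 VS?F → skip
[3] flags=1000 LE?T → r4=0xe4
[4] flags=0010 → (cmp)
[5] flags=0010 PL?T → r4=0x19
[6] flags=0010 LE?F → skip
[7] flags=0010 NE?T → r0=0x10
[8] flags=0010 → (cmp)
[9] flags=0010 GE?T → r1=0x26
[10] flags=0010 LE?F → skip
[11] flags=0010 PL?T → r3=0x37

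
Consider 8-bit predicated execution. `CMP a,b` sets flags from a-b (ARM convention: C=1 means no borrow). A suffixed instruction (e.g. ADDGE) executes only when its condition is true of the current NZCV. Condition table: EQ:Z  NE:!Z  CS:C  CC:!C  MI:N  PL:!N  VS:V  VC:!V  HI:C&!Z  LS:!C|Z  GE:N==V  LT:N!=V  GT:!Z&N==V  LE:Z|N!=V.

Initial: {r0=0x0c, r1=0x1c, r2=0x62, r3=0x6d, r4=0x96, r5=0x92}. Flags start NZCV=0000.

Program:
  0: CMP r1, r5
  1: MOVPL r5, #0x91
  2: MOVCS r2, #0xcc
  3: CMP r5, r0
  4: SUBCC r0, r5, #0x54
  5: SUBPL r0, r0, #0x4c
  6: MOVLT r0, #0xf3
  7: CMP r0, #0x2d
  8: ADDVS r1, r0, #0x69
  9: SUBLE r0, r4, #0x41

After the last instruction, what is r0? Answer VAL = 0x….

VAL = 0x55

0: ✓ CMP  NZCV=1001
1: · MOVPL
2: · MOVCS
3: ✓ CMP  NZCV=1010
4: · SUBCC
5: · SUBPL
6: ✓ MOVLT  r0←0xf3
7: ✓ CMP  NZCV=1010
8: · ADDVS
9: ✓ SUBLE  r0←0x55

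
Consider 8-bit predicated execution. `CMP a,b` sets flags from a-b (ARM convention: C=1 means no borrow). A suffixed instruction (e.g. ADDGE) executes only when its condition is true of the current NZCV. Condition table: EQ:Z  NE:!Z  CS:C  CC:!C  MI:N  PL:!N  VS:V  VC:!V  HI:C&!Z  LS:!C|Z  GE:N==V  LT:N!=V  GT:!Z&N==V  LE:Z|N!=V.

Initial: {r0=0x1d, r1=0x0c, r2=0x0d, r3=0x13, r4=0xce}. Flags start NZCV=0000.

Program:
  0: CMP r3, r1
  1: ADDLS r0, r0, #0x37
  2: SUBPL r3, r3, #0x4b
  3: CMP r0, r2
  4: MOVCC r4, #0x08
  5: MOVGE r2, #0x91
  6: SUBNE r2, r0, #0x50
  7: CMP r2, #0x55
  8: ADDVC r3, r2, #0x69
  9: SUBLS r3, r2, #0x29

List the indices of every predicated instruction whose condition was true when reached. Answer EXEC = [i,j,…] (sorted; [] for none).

0: ✓ CMP  NZCV=0010
1: · ADDLS
2: ✓ SUBPL  r3←0xc8
3: ✓ CMP  NZCV=0010
4: · MOVCC
5: ✓ MOVGE  r2←0x91
6: ✓ SUBNE  r2←0xcd
7: ✓ CMP  NZCV=0011
8: · ADDVC
9: · SUBLS

EXEC = [2,5,6]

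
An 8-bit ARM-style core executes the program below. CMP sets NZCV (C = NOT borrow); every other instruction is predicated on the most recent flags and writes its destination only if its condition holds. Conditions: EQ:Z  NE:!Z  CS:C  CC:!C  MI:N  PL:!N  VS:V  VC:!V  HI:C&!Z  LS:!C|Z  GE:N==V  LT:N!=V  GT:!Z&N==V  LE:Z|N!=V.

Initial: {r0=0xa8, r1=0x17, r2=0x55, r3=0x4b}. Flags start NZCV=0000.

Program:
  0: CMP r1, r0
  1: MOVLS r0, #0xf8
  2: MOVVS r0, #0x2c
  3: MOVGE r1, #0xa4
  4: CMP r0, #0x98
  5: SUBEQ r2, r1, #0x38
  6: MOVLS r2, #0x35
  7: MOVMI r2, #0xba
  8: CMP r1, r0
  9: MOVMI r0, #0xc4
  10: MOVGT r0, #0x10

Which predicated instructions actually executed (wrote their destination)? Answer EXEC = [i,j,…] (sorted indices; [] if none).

EXEC = [1,3,9]

0: ✓ CMP  NZCV=0000
1: ✓ MOVLS  r0←0xf8
2: · MOVVS
3: ✓ MOVGE  r1←0xa4
4: ✓ CMP  NZCV=0010
5: · SUBEQ
6: · MOVLS
7: · MOVMI
8: ✓ CMP  NZCV=1000
9: ✓ MOVMI  r0←0xc4
10: · MOVGT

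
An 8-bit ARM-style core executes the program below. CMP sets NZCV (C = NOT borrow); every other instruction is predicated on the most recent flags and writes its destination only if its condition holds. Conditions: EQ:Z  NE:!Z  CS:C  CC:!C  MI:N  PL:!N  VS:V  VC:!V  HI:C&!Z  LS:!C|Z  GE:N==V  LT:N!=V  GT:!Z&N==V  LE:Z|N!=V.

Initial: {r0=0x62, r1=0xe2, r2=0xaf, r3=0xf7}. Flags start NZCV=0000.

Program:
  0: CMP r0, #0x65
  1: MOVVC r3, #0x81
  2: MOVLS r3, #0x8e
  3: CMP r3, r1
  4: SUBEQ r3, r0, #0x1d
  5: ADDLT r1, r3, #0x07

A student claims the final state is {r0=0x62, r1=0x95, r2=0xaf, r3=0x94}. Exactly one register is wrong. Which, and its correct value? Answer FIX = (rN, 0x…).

FIX = (r3, 0x8e)

[0] flags=1000 → (cmp)
[1] flags=1000 VC?T → r3=0x81
[2] flags=1000 LS?T → r3=0x8e
[3] flags=1000 → (cmp)
[4] flags=1000 EQ?F → skip
[5] flags=1000 LT?T → r1=0x95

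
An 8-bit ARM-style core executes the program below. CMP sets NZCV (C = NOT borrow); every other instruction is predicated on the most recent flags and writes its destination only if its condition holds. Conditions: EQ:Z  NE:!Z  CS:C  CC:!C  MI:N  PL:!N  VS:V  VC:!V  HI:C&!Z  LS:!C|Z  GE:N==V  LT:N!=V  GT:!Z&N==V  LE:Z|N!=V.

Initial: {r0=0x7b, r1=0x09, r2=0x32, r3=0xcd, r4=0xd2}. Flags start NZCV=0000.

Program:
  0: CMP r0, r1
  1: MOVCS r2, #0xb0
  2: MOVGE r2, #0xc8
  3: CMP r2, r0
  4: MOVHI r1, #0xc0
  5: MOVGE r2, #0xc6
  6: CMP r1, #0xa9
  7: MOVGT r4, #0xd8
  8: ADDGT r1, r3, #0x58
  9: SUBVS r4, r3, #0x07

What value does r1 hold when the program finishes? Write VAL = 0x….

0: ✓ CMP  NZCV=0010
1: ✓ MOVCS  r2←0xb0
2: ✓ MOVGE  r2←0xc8
3: ✓ CMP  NZCV=0011
4: ✓ MOVHI  r1←0xc0
5: · MOVGE
6: ✓ CMP  NZCV=0010
7: ✓ MOVGT  r4←0xd8
8: ✓ ADDGT  r1←0x25
9: · SUBVS

VAL = 0x25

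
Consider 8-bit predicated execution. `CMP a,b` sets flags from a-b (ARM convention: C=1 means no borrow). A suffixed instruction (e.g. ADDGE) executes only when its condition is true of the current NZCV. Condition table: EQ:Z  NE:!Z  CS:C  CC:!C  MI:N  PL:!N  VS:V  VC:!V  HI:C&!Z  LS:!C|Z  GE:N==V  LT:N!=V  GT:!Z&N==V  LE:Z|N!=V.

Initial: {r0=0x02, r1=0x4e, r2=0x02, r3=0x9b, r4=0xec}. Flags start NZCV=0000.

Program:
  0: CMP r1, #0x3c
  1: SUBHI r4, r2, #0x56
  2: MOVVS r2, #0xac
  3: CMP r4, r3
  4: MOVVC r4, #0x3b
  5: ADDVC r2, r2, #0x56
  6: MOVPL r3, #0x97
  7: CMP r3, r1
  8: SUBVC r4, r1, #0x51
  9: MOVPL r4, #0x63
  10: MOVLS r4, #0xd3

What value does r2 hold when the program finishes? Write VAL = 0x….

0: ✓ CMP  NZCV=0010
1: ✓ SUBHI  r4←0xac
2: · MOVVS
3: ✓ CMP  NZCV=0010
4: ✓ MOVVC  r4←0x3b
5: ✓ ADDVC  r2←0x58
6: ✓ MOVPL  r3←0x97
7: ✓ CMP  NZCV=0011
8: · SUBVC
9: ✓ MOVPL  r4←0x63
10: · MOVLS

VAL = 0x58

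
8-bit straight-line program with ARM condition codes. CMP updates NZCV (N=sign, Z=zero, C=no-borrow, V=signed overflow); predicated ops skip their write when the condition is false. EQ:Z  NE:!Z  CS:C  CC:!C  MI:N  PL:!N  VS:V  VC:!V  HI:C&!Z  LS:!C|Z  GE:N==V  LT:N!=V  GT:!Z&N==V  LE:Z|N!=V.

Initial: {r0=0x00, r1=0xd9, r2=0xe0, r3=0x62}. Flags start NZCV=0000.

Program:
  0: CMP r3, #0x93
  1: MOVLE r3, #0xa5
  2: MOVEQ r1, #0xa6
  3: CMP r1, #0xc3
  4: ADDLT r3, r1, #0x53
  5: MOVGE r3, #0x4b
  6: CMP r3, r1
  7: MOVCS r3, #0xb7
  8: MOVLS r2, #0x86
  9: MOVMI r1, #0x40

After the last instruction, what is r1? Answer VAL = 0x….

0: ✓ CMP  NZCV=1001
1: · MOVLE
2: · MOVEQ
3: ✓ CMP  NZCV=0010
4: · ADDLT
5: ✓ MOVGE  r3←0x4b
6: ✓ CMP  NZCV=0000
7: · MOVCS
8: ✓ MOVLS  r2←0x86
9: · MOVMI

VAL = 0xd9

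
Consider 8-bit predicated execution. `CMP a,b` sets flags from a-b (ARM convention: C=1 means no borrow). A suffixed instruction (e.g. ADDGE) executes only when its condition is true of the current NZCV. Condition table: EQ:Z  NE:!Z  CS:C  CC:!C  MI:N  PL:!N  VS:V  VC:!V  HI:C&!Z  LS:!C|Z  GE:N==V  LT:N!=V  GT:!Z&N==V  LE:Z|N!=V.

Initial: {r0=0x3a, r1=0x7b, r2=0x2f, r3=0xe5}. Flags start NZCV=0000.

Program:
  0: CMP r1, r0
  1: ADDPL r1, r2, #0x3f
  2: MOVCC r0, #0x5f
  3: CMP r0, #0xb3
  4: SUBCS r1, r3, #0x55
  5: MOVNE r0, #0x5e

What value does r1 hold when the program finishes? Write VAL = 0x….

VAL = 0x6e

0: ✓ CMP  NZCV=0010
1: ✓ ADDPL  r1←0x6e
2: · MOVCC
3: ✓ CMP  NZCV=1001
4: · SUBCS
5: ✓ MOVNE  r0←0x5e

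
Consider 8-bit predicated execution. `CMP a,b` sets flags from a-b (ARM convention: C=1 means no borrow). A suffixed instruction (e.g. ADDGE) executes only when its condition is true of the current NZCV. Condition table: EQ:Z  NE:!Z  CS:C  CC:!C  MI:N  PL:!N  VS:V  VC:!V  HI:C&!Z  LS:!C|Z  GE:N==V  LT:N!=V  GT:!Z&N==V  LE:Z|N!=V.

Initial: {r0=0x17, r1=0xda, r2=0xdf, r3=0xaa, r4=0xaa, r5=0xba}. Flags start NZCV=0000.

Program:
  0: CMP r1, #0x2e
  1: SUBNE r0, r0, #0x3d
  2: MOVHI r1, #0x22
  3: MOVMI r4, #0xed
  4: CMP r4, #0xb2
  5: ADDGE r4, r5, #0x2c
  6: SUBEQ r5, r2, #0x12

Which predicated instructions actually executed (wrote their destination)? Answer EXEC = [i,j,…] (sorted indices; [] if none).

[0] flags=1010 → (cmp)
[1] flags=1010 NE?T → r0=0xda
[2] flags=1010 HI?T → r1=0x22
[3] flags=1010 MI?T → r4=0xed
[4] flags=0010 → (cmp)
[5] flags=0010 GE?T → r4=0xe6
[6] flags=0010 EQ?F → skip

EXEC = [1,2,3,5]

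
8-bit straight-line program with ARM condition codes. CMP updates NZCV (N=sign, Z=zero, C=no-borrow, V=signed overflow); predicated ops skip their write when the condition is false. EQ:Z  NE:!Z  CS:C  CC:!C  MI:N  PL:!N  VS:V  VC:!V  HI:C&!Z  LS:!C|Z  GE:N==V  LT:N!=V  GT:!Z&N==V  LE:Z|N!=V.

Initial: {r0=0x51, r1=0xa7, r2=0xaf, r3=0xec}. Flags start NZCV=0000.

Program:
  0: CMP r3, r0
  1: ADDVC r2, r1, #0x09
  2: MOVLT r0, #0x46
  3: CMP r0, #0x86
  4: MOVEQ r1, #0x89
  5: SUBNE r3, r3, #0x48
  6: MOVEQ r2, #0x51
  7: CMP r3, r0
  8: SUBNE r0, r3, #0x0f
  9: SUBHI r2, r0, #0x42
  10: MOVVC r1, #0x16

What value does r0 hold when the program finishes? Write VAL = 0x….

0: ✓ CMP  NZCV=1010
1: ✓ ADDVC  r2←0xb0
2: ✓ MOVLT  r0←0x46
3: ✓ CMP  NZCV=1001
4: · MOVEQ
5: ✓ SUBNE  r3←0xa4
6: · MOVEQ
7: ✓ CMP  NZCV=0011
8: ✓ SUBNE  r0←0x95
9: ✓ SUBHI  r2←0x53
10: · MOVVC

VAL = 0x95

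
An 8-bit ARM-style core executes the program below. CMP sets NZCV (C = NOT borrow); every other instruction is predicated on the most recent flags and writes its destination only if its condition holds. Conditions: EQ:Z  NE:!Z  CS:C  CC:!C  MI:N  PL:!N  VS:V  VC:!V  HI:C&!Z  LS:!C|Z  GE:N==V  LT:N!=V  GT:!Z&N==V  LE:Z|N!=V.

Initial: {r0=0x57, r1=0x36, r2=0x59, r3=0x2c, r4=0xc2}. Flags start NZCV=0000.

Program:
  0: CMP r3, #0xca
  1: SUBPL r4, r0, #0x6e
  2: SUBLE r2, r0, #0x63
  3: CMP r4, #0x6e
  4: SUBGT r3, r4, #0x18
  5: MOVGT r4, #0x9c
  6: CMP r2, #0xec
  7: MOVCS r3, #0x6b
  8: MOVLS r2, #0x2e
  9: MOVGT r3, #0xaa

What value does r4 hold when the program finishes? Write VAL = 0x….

VAL = 0xe9

0: ✓ CMP  NZCV=0000
1: ✓ SUBPL  r4←0xe9
2: · SUBLE
3: ✓ CMP  NZCV=0011
4: · SUBGT
5: · MOVGT
6: ✓ CMP  NZCV=0000
7: · MOVCS
8: ✓ MOVLS  r2←0x2e
9: ✓ MOVGT  r3←0xaa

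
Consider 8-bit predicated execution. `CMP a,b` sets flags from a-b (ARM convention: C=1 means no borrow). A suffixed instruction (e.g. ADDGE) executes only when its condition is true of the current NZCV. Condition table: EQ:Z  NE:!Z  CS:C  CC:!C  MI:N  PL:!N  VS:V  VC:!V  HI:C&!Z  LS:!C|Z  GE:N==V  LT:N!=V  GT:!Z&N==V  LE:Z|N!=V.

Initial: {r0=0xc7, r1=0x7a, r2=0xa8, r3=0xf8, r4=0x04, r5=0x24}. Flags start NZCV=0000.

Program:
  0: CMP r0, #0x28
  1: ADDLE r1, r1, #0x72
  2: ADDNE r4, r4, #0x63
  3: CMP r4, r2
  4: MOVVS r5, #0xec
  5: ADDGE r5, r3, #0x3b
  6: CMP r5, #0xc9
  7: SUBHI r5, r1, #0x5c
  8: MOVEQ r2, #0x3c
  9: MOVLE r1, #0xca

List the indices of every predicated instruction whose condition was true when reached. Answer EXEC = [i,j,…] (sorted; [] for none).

[0] flags=1010 → (cmp)
[1] flags=1010 LE?T → r1=0xec
[2] flags=1010 NE?T → r4=0x67
[3] flags=1001 → (cmp)
[4] flags=1001 VS?T → r5=0xec
[5] flags=1001 GE?T → r5=0x33
[6] flags=0000 → (cmp)
[7] flags=0000 HI?F → skip
[8] flags=0000 EQ?F → skip
[9] flags=0000 LE?F → skip

EXEC = [1,2,4,5]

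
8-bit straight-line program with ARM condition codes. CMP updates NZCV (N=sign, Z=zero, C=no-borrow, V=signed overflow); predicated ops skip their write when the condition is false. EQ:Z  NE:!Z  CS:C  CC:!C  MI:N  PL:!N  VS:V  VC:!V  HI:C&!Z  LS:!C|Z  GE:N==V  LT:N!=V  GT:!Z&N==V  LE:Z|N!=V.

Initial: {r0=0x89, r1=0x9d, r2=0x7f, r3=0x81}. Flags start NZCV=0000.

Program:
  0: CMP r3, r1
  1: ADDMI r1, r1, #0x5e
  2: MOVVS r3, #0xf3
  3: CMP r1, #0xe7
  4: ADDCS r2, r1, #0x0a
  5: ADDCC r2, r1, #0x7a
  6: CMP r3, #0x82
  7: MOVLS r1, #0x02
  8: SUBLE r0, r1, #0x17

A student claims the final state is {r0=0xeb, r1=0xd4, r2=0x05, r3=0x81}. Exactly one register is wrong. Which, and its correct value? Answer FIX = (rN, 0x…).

0: ✓ CMP  NZCV=1000
1: ✓ ADDMI  r1←0xfb
2: · MOVVS
3: ✓ CMP  NZCV=0010
4: ✓ ADDCS  r2←0x05
5: · ADDCC
6: ✓ CMP  NZCV=1000
7: ✓ MOVLS  r1←0x02
8: ✓ SUBLE  r0←0xeb

FIX = (r1, 0x02)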